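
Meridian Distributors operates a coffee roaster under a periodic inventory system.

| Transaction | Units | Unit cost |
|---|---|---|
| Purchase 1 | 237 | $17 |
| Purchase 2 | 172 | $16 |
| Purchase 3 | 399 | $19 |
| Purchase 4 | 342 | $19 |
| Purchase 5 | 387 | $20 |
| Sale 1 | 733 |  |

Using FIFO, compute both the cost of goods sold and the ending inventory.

COGS = $12,937; ending inventory = $15,663

Sale 1 (733) [FIFO — oldest first]: 237 @ $17 + 172 @ $16 + 324 @ $19 = $12,937
Ending inventory: 75 @ $19 + 342 @ $19 + 387 @ $20 = $15,663
Check: goods available $28,600 = COGS $12,937 + ending $15,663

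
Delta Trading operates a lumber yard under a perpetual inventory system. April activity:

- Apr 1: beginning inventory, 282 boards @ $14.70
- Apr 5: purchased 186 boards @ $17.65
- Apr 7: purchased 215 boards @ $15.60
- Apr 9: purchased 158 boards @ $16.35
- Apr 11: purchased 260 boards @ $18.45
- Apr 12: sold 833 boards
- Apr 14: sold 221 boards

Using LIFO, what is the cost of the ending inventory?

Ending inventory = $690.90

Apr 12, 833 sold [LIFO — newest first]: 260 @ $18.45 + 158 @ $16.35 + 215 @ $15.60 + 186 @ $17.65 + 14 @ $14.70 = $14,223.00
Apr 14, 221 sold [LIFO — newest first]: 221 @ $14.70 = $3,248.70
Total COGS = $14,223.00 + $3,248.70 = $17,471.70
Ending inventory: 47 @ $14.70 = $690.90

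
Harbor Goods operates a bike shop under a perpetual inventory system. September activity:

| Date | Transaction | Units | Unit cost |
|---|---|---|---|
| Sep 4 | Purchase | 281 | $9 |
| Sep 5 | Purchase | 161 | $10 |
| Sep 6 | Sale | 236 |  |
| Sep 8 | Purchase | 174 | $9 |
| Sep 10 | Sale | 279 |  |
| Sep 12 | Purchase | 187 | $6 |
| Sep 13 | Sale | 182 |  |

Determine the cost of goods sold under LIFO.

Sep 6, 236 sold [LIFO — newest first]: 161 @ $10 + 75 @ $9 = $2,285
Sep 10, 279 sold [LIFO — newest first]: 174 @ $9 + 105 @ $9 = $2,511
Sep 13, 182 sold [LIFO — newest first]: 182 @ $6 = $1,092
Total COGS = $2,285 + $2,511 + $1,092 = $5,888
Ending inventory: 101 @ $9 + 5 @ $6 = $939
Check: goods available $6,827 = COGS $5,888 + ending $939

COGS = $5,888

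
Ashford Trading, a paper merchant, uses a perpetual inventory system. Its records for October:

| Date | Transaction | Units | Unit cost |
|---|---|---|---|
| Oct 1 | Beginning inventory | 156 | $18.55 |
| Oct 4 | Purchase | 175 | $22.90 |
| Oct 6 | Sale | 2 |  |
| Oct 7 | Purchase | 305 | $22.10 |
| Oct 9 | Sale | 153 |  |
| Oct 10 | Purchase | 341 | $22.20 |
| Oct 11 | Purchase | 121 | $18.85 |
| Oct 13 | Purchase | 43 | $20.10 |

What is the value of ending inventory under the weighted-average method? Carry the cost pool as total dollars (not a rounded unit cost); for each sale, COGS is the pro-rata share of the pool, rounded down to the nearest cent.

Ending inventory = $21,033.42

After Oct 1: 156 on hand, pool $2,893.80 (≈ $18.5500 each)
After Oct 4: 331 on hand, pool $6,901.30 (≈ $20.8498 each)
Oct 6, sell 2: 2/331 × $6,901.30 → $41.69
After Oct 7: 634 on hand, pool $13,600.11 (≈ $21.4513 each)
Oct 9, sell 153: 153/634 × $13,600.11 → $3,282.04
After Oct 10: 822 on hand, pool $17,888.27 (≈ $21.7619 each)
After Oct 11: 943 on hand, pool $20,169.12 (≈ $21.3883 each)
After Oct 13: 986 on hand, pool $21,033.42 (≈ $21.3321 each)
Total COGS = $41.69 + $3,282.04 = $3,323.73
Ending inventory (cost pool remaining) = $21,033.42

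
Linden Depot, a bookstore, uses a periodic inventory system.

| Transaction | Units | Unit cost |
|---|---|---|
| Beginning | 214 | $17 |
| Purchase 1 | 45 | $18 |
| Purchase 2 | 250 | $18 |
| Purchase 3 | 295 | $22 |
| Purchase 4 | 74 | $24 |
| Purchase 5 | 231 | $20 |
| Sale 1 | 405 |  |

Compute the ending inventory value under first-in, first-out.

Ending inventory = $14,758

Sale 1 (405) [FIFO — oldest first]: 214 @ $17 + 45 @ $18 + 146 @ $18 = $7,076
Ending inventory: 104 @ $18 + 295 @ $22 + 74 @ $24 + 231 @ $20 = $14,758
Check: goods available $21,834 = COGS $7,076 + ending $14,758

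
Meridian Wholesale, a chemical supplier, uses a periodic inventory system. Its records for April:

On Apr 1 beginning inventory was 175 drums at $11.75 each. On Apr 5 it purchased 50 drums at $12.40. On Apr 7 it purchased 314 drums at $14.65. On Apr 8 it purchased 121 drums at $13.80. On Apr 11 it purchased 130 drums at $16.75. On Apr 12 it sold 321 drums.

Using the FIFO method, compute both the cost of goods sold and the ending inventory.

COGS = $4,082.65; ending inventory = $7,041.00

Apr 12, 321 sold [FIFO — oldest first]: 175 @ $11.75 + 50 @ $12.40 + 96 @ $14.65 = $4,082.65
Ending inventory: 218 @ $14.65 + 121 @ $13.80 + 130 @ $16.75 = $7,041.00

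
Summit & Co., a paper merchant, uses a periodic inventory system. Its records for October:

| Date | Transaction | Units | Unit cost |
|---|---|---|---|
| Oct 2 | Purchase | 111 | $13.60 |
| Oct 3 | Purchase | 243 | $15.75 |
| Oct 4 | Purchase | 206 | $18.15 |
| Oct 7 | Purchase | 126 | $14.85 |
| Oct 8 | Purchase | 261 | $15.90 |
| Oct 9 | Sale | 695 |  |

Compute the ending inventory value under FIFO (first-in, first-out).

Oct 9, 695 sold [FIFO — oldest first]: 111 @ $13.60 + 243 @ $15.75 + 206 @ $18.15 + 126 @ $14.85 + 9 @ $15.90 = $11,089.95
Ending inventory: 252 @ $15.90 = $4,006.80

Ending inventory = $4,006.80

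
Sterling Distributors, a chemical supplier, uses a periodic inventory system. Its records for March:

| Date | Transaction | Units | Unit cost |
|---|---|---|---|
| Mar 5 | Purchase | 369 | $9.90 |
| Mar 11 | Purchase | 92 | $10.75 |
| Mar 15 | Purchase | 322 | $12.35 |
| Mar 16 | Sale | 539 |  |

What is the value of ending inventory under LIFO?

Ending inventory = $2,415.60

Mar 16, 539 sold [LIFO — newest first]: 322 @ $12.35 + 92 @ $10.75 + 125 @ $9.90 = $6,203.20
Ending inventory: 244 @ $9.90 = $2,415.60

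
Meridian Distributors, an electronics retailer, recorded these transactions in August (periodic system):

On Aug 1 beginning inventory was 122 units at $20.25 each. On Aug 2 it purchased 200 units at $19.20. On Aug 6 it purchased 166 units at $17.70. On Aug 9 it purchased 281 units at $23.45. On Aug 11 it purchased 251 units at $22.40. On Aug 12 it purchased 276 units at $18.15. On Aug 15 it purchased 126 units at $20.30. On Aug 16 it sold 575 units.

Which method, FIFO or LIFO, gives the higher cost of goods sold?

LIFO

FIFO COGS: 122 @ $20.25 + 200 @ $19.20 + 166 @ $17.70 + 87 @ $23.45 = $11,288.85
LIFO COGS: 126 @ $20.30 + 276 @ $18.15 + 173 @ $22.40 = $11,442.40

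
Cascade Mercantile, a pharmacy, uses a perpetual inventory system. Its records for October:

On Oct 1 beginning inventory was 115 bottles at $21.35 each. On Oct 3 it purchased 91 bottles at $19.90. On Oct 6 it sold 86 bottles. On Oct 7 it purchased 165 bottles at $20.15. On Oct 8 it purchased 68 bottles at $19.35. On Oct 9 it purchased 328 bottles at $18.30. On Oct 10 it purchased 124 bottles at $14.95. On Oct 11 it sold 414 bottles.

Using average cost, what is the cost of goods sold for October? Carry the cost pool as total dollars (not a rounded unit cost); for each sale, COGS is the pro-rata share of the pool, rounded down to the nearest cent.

COGS = $9,485.98

After Oct 1: 115 on hand, pool $2,455.25 (≈ $21.3500 each)
After Oct 3: 206 on hand, pool $4,266.15 (≈ $20.7095 each)
Oct 6, sell 86: 86/206 × $4,266.15 → $1,781.01
After Oct 7: 285 on hand, pool $5,809.89 (≈ $20.3856 each)
After Oct 8: 353 on hand, pool $7,125.69 (≈ $20.1861 each)
After Oct 9: 681 on hand, pool $13,128.09 (≈ $19.2777 each)
After Oct 10: 805 on hand, pool $14,981.89 (≈ $18.6110 each)
Oct 11, sell 414: 414/805 × $14,981.89 → $7,704.97
Total COGS = $1,781.01 + $7,704.97 = $9,485.98
Ending inventory (cost pool remaining) = $7,276.92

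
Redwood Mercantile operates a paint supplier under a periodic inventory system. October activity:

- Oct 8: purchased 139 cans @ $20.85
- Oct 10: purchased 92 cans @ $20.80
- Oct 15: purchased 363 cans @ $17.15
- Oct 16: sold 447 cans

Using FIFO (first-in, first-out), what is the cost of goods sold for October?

COGS = $8,516.15

Oct 16, 447 sold [FIFO — oldest first]: 139 @ $20.85 + 92 @ $20.80 + 216 @ $17.15 = $8,516.15
Ending inventory: 147 @ $17.15 = $2,521.05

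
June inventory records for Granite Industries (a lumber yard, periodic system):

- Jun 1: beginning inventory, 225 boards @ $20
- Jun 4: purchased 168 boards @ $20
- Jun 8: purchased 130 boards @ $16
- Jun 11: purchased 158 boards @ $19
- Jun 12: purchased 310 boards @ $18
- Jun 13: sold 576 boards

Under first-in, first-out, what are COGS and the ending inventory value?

Jun 13, 576 sold [FIFO — oldest first]: 225 @ $20 + 168 @ $20 + 130 @ $16 + 53 @ $19 = $10,947
Ending inventory: 105 @ $19 + 310 @ $18 = $7,575

COGS = $10,947; ending inventory = $7,575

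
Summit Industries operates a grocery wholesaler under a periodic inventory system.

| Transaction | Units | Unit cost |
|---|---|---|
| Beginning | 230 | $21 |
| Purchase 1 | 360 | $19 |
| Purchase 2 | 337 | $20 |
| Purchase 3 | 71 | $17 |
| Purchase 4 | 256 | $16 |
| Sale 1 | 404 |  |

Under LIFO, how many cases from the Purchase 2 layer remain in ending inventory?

260

Sale 1 (404) [LIFO — newest first]: 256 @ $16 + 71 @ $17 + 77 @ $20 = $6,843
Ending inventory: 230 @ $21 + 360 @ $19 + 260 @ $20 = $16,870
Check: goods available $23,713 = COGS $6,843 + ending $16,870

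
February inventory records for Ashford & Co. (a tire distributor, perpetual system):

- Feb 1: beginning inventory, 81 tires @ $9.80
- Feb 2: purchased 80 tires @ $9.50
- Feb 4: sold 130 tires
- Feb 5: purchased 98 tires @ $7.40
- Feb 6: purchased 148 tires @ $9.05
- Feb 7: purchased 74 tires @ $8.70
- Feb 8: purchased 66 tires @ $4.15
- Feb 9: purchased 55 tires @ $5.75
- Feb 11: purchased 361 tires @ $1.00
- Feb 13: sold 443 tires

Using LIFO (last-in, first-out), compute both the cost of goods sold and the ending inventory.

COGS = $2,039.30; ending inventory = $3,174.05

Feb 4, 130 sold [LIFO — newest first]: 80 @ $9.50 + 50 @ $9.80 = $1,250.00
Feb 13, 443 sold [LIFO — newest first]: 361 @ $1.00 + 55 @ $5.75 + 27 @ $4.15 = $789.30
Total COGS = $1,250.00 + $789.30 = $2,039.30
Ending inventory: 31 @ $9.80 + 98 @ $7.40 + 148 @ $9.05 + 74 @ $8.70 + 39 @ $4.15 = $3,174.05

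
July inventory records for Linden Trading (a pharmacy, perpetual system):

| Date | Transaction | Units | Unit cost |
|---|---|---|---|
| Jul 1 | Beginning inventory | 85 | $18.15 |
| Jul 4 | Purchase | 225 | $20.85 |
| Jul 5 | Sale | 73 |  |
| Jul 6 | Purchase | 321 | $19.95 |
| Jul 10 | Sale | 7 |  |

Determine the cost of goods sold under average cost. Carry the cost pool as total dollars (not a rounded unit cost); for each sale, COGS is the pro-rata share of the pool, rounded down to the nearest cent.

After Jul 1: 85 on hand, pool $1,542.75 (≈ $18.1500 each)
After Jul 4: 310 on hand, pool $6,234.00 (≈ $20.1097 each)
Jul 5, sell 73: 73/310 × $6,234.00 → $1,468.00
After Jul 6: 558 on hand, pool $11,169.95 (≈ $20.0178 each)
Jul 10, sell 7: 7/558 × $11,169.95 → $140.12
Total COGS = $1,468.00 + $140.12 = $1,608.12
Ending inventory (cost pool remaining) = $11,029.83
Check: goods available $12,637.95 = COGS $1,608.12 + ending $11,029.83

COGS = $1,608.12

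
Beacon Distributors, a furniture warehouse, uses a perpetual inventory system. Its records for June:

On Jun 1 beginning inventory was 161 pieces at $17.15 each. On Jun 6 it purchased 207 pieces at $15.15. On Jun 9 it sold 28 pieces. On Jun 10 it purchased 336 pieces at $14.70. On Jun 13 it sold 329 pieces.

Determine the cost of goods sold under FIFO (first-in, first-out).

COGS = $5,730.55

Jun 9, 28 sold [FIFO — oldest first]: 28 @ $17.15 = $480.20
Jun 13, 329 sold [FIFO — oldest first]: 133 @ $17.15 + 196 @ $15.15 = $5,250.35
Total COGS = $480.20 + $5,250.35 = $5,730.55
Ending inventory: 11 @ $15.15 + 336 @ $14.70 = $5,105.85
Check: goods available $10,836.40 = COGS $5,730.55 + ending $5,105.85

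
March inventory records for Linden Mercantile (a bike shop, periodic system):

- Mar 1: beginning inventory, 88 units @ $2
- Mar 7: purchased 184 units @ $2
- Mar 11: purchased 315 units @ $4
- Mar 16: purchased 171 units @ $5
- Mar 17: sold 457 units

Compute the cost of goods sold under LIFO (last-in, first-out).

COGS = $1,999

Mar 17, 457 sold [LIFO — newest first]: 171 @ $5 + 286 @ $4 = $1,999
Ending inventory: 88 @ $2 + 184 @ $2 + 29 @ $4 = $660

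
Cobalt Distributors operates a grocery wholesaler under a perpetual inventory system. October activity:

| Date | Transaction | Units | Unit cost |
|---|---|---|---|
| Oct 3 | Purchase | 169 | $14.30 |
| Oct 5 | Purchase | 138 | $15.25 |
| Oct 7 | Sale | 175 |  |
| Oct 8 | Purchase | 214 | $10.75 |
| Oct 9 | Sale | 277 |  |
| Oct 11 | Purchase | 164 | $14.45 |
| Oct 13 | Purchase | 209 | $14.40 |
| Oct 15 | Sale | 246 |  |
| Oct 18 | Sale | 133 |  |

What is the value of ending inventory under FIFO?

Oct 7, 175 sold [FIFO — oldest first]: 169 @ $14.30 + 6 @ $15.25 = $2,508.20
Oct 9, 277 sold [FIFO — oldest first]: 132 @ $15.25 + 145 @ $10.75 = $3,571.75
Oct 15, 246 sold [FIFO — oldest first]: 69 @ $10.75 + 164 @ $14.45 + 13 @ $14.40 = $3,298.75
Oct 18, 133 sold [FIFO — oldest first]: 133 @ $14.40 = $1,915.20
Total COGS = $2,508.20 + $3,571.75 + $3,298.75 + $1,915.20 = $11,293.90
Ending inventory: 63 @ $14.40 = $907.20

Ending inventory = $907.20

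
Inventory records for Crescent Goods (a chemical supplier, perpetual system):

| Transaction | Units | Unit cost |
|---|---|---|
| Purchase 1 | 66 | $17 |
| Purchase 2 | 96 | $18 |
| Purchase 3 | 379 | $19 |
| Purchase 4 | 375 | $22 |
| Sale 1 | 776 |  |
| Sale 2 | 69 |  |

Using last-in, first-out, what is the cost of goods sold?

COGS = $17,089

Sale 1 (776) [LIFO — newest first]: 375 @ $22 + 379 @ $19 + 22 @ $18 = $15,847
Sale 2 (69) [LIFO — newest first]: 69 @ $18 = $1,242
Total COGS = $15,847 + $1,242 = $17,089
Ending inventory: 66 @ $17 + 5 @ $18 = $1,212
Check: goods available $18,301 = COGS $17,089 + ending $1,212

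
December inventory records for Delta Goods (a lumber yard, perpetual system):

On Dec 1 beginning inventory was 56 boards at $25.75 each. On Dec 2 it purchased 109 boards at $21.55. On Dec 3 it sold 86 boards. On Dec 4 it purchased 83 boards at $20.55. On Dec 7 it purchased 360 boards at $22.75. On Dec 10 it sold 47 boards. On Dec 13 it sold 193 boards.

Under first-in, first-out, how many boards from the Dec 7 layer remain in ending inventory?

282

Dec 3, 86 sold [FIFO — oldest first]: 56 @ $25.75 + 30 @ $21.55 = $2,088.50
Dec 10, 47 sold [FIFO — oldest first]: 47 @ $21.55 = $1,012.85
Dec 13, 193 sold [FIFO — oldest first]: 32 @ $21.55 + 83 @ $20.55 + 78 @ $22.75 = $4,169.75
Total COGS = $2,088.50 + $1,012.85 + $4,169.75 = $7,271.10
Ending inventory: 282 @ $22.75 = $6,415.50
Check: goods available $13,686.60 = COGS $7,271.10 + ending $6,415.50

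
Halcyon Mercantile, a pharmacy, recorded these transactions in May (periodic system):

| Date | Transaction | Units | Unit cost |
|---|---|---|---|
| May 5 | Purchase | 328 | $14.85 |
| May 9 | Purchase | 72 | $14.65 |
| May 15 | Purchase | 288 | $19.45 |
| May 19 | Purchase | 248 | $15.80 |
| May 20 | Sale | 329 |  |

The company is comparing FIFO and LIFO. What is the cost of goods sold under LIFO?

COGS = $5,493.85

FIFO COGS: 328 @ $14.85 + 1 @ $14.65 = $4,885.45
LIFO COGS: 248 @ $15.80 + 81 @ $19.45 = $5,493.85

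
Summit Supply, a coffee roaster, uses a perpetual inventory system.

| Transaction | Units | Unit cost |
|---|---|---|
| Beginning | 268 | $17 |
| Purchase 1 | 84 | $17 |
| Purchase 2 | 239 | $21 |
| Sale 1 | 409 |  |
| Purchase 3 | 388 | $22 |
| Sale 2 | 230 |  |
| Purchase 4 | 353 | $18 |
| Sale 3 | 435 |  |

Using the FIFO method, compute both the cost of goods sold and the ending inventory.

COGS = $21,249; ending inventory = $4,644

Sale 1 (409) [FIFO — oldest first]: 268 @ $17 + 84 @ $17 + 57 @ $21 = $7,181
Sale 2 (230) [FIFO — oldest first]: 182 @ $21 + 48 @ $22 = $4,878
Sale 3 (435) [FIFO — oldest first]: 340 @ $22 + 95 @ $18 = $9,190
Total COGS = $7,181 + $4,878 + $9,190 = $21,249
Ending inventory: 258 @ $18 = $4,644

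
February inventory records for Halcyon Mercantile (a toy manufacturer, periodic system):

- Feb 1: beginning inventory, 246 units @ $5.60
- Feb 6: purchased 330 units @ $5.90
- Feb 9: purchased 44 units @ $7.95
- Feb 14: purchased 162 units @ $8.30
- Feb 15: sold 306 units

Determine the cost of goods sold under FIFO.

COGS = $1,731.60

Feb 15, 306 sold [FIFO — oldest first]: 246 @ $5.60 + 60 @ $5.90 = $1,731.60
Ending inventory: 270 @ $5.90 + 44 @ $7.95 + 162 @ $8.30 = $3,287.40
Check: goods available $5,019.00 = COGS $1,731.60 + ending $3,287.40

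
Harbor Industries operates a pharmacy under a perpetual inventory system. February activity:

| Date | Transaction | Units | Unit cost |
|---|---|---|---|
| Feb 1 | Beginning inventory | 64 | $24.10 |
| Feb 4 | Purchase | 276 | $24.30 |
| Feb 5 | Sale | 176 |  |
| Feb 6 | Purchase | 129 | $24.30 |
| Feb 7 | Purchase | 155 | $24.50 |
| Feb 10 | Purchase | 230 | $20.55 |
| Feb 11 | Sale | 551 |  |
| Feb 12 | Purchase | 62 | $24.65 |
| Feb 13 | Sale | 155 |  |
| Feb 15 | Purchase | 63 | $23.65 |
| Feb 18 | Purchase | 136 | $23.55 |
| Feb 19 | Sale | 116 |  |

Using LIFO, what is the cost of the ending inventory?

Feb 5, 176 sold [LIFO — newest first]: 176 @ $24.30 = $4,276.80
Feb 11, 551 sold [LIFO — newest first]: 230 @ $20.55 + 155 @ $24.50 + 129 @ $24.30 + 37 @ $24.30 = $12,557.80
Feb 13, 155 sold [LIFO — newest first]: 62 @ $24.65 + 63 @ $24.30 + 30 @ $24.10 = $3,782.20
Feb 19, 116 sold [LIFO — newest first]: 116 @ $23.55 = $2,731.80
Total COGS = $4,276.80 + $12,557.80 + $3,782.20 + $2,731.80 = $23,348.60
Ending inventory: 34 @ $24.10 + 63 @ $23.65 + 20 @ $23.55 = $2,780.35

Ending inventory = $2,780.35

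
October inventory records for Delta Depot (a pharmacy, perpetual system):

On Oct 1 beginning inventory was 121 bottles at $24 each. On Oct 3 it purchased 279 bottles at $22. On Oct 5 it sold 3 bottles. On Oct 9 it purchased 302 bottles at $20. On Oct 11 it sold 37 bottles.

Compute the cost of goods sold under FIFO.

COGS = $960

Oct 5, 3 sold [FIFO — oldest first]: 3 @ $24 = $72
Oct 11, 37 sold [FIFO — oldest first]: 37 @ $24 = $888
Total COGS = $72 + $888 = $960
Ending inventory: 81 @ $24 + 279 @ $22 + 302 @ $20 = $14,122
Check: goods available $15,082 = COGS $960 + ending $14,122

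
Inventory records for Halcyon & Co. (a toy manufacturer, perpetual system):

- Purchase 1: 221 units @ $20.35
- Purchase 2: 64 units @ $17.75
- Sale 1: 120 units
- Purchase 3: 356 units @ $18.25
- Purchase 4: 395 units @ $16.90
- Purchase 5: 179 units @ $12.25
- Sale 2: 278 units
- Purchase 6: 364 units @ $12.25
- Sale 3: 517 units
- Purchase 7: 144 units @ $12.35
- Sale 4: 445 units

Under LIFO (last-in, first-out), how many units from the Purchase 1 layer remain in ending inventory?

Sale 1 (120) [LIFO — newest first]: 64 @ $17.75 + 56 @ $20.35 = $2,275.60
Sale 2 (278) [LIFO — newest first]: 179 @ $12.25 + 99 @ $16.90 = $3,865.85
Sale 3 (517) [LIFO — newest first]: 364 @ $12.25 + 153 @ $16.90 = $7,044.70
Sale 4 (445) [LIFO — newest first]: 144 @ $12.35 + 143 @ $16.90 + 158 @ $18.25 = $7,078.60
Total COGS = $2,275.60 + $3,865.85 + $7,044.70 + $7,078.60 = $20,264.75
Ending inventory: 165 @ $20.35 + 198 @ $18.25 = $6,971.25
Check: goods available $27,236.00 = COGS $20,264.75 + ending $6,971.25

165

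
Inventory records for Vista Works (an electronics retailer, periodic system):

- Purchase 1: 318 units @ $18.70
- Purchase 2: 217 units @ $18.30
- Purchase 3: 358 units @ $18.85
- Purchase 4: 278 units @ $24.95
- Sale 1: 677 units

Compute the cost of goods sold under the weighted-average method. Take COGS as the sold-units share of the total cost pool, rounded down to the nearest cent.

Sale 1, sell 677: 677/1171 × $23,602.10 → $13,645.27
Ending inventory (cost pool remaining) = $9,956.83

COGS = $13,645.27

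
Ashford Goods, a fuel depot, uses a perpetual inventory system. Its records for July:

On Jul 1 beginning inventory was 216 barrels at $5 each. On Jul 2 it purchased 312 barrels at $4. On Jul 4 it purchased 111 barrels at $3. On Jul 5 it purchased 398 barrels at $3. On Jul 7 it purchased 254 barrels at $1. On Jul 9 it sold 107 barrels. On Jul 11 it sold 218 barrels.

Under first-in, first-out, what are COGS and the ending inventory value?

Jul 9, 107 sold [FIFO — oldest first]: 107 @ $5 = $535
Jul 11, 218 sold [FIFO — oldest first]: 109 @ $5 + 109 @ $4 = $981
Total COGS = $535 + $981 = $1,516
Ending inventory: 203 @ $4 + 111 @ $3 + 398 @ $3 + 254 @ $1 = $2,593
Check: goods available $4,109 = COGS $1,516 + ending $2,593

COGS = $1,516; ending inventory = $2,593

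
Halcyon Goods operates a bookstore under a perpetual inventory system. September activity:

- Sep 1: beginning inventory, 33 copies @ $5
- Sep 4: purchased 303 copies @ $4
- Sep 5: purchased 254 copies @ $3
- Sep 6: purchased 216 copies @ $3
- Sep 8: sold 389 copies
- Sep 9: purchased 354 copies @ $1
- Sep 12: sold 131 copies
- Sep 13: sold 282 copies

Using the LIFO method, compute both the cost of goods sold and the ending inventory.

Sep 8, 389 sold [LIFO — newest first]: 216 @ $3 + 173 @ $3 = $1,167
Sep 12, 131 sold [LIFO — newest first]: 131 @ $1 = $131
Sep 13, 282 sold [LIFO — newest first]: 223 @ $1 + 59 @ $3 = $400
Total COGS = $1,167 + $131 + $400 = $1,698
Ending inventory: 33 @ $5 + 303 @ $4 + 22 @ $3 = $1,443
Check: goods available $3,141 = COGS $1,698 + ending $1,443

COGS = $1,698; ending inventory = $1,443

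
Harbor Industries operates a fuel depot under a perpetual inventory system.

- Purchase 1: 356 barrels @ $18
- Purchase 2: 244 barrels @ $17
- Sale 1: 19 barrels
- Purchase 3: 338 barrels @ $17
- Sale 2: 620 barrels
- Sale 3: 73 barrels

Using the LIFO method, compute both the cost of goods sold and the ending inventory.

COGS = $12,234; ending inventory = $4,068

Sale 1 (19) [LIFO — newest first]: 19 @ $17 = $323
Sale 2 (620) [LIFO — newest first]: 338 @ $17 + 225 @ $17 + 57 @ $18 = $10,597
Sale 3 (73) [LIFO — newest first]: 73 @ $18 = $1,314
Total COGS = $323 + $10,597 + $1,314 = $12,234
Ending inventory: 226 @ $18 = $4,068
Check: goods available $16,302 = COGS $12,234 + ending $4,068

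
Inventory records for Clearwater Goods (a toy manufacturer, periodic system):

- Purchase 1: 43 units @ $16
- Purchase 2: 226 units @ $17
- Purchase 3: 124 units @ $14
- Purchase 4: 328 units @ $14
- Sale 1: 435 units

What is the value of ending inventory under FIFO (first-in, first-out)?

Ending inventory = $4,004

Sale 1 (435) [FIFO — oldest first]: 43 @ $16 + 226 @ $17 + 124 @ $14 + 42 @ $14 = $6,854
Ending inventory: 286 @ $14 = $4,004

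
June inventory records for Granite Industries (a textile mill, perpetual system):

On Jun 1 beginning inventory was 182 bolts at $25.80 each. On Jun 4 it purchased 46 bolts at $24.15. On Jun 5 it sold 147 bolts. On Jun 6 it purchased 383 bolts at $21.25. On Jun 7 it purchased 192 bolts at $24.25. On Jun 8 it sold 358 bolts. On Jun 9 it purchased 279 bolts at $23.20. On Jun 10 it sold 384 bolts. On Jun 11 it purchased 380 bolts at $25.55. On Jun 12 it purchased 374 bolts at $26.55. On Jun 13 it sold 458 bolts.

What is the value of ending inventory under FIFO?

Ending inventory = $12,867.95

Jun 5, 147 sold [FIFO — oldest first]: 147 @ $25.80 = $3,792.60
Jun 8, 358 sold [FIFO — oldest first]: 35 @ $25.80 + 46 @ $24.15 + 277 @ $21.25 = $7,900.15
Jun 10, 384 sold [FIFO — oldest first]: 106 @ $21.25 + 192 @ $24.25 + 86 @ $23.20 = $8,903.70
Jun 13, 458 sold [FIFO — oldest first]: 193 @ $23.20 + 265 @ $25.55 = $11,248.35
Total COGS = $3,792.60 + $7,900.15 + $8,903.70 + $11,248.35 = $31,844.80
Ending inventory: 115 @ $25.55 + 374 @ $26.55 = $12,867.95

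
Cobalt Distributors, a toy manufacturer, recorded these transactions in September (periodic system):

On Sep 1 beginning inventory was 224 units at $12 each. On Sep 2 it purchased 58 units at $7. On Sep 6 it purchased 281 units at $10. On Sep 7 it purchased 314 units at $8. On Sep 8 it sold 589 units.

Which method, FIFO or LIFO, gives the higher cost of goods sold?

FIFO

FIFO COGS: 224 @ $12 + 58 @ $7 + 281 @ $10 + 26 @ $8 = $6,112
LIFO COGS: 314 @ $8 + 275 @ $10 = $5,262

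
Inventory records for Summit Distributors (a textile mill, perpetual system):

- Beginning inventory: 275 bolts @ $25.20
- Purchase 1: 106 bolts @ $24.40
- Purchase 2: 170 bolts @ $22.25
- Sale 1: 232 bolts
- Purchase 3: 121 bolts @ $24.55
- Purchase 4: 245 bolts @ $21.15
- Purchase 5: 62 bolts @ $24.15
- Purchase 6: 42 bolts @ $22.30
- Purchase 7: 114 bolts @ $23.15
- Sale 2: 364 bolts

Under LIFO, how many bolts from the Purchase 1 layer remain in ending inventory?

Sale 1 (232) [LIFO — newest first]: 170 @ $22.25 + 62 @ $24.40 = $5,295.30
Sale 2 (364) [LIFO — newest first]: 114 @ $23.15 + 42 @ $22.30 + 62 @ $24.15 + 146 @ $21.15 = $8,160.90
Total COGS = $5,295.30 + $8,160.90 = $13,456.20
Ending inventory: 275 @ $25.20 + 44 @ $24.40 + 121 @ $24.55 + 99 @ $21.15 = $13,068.00

44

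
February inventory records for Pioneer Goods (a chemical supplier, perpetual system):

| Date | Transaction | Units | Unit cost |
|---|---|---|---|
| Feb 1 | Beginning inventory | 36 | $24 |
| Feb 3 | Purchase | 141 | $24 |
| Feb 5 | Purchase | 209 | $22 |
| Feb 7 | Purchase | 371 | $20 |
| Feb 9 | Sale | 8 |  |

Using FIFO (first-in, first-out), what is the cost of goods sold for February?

Feb 9, 8 sold [FIFO — oldest first]: 8 @ $24 = $192
Ending inventory: 28 @ $24 + 141 @ $24 + 209 @ $22 + 371 @ $20 = $16,074

COGS = $192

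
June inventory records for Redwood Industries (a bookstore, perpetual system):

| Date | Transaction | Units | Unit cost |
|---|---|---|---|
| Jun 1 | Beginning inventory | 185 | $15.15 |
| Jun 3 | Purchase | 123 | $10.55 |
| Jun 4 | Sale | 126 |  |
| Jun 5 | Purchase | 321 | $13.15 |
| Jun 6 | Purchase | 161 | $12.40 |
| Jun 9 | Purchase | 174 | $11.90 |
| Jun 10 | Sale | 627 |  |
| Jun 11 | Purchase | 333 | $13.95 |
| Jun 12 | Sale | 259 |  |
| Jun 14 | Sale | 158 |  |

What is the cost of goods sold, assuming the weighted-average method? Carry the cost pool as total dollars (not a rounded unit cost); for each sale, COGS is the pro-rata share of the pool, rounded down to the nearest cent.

After Jun 1: 185 on hand, pool $2,802.75 (≈ $15.1500 each)
After Jun 3: 308 on hand, pool $4,100.40 (≈ $13.3130 each)
Jun 4, sell 126: 126/308 × $4,100.40 → $1,677.43
After Jun 5: 503 on hand, pool $6,644.12 (≈ $13.2090 each)
After Jun 6: 664 on hand, pool $8,640.52 (≈ $13.0128 each)
After Jun 9: 838 on hand, pool $10,711.12 (≈ $12.7818 each)
Jun 10, sell 627: 627/838 × $10,711.12 → $8,014.16
After Jun 11: 544 on hand, pool $7,342.31 (≈ $13.4969 each)
Jun 12, sell 259: 259/544 × $7,342.31 → $3,495.69
Jun 14, sell 158: 158/285 × $3,846.62 → $2,132.51
Total COGS = $1,677.43 + $8,014.16 + $3,495.69 + $2,132.51 = $15,319.79
Ending inventory (cost pool remaining) = $1,714.11
Check: goods available $17,033.90 = COGS $15,319.79 + ending $1,714.11

COGS = $15,319.79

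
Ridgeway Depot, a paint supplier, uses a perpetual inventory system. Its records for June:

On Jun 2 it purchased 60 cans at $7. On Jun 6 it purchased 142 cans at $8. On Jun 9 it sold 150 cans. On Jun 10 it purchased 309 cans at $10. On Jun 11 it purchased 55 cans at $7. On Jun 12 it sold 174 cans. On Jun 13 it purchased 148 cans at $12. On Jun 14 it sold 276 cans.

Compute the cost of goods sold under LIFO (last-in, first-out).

COGS = $5,823

Jun 9, 150 sold [LIFO — newest first]: 142 @ $8 + 8 @ $7 = $1,192
Jun 12, 174 sold [LIFO — newest first]: 55 @ $7 + 119 @ $10 = $1,575
Jun 14, 276 sold [LIFO — newest first]: 148 @ $12 + 128 @ $10 = $3,056
Total COGS = $1,192 + $1,575 + $3,056 = $5,823
Ending inventory: 52 @ $7 + 62 @ $10 = $984
Check: goods available $6,807 = COGS $5,823 + ending $984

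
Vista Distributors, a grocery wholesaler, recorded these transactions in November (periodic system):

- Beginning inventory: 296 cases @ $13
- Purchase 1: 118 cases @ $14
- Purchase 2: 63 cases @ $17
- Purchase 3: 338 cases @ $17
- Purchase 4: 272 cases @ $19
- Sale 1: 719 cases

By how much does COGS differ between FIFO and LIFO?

$1,944

FIFO COGS: 296 @ $13 + 118 @ $14 + 63 @ $17 + 242 @ $17 = $10,685
LIFO COGS: 272 @ $19 + 338 @ $17 + 63 @ $17 + 46 @ $14 = $12,629
Difference = |$10,685 − $12,629| = $1,944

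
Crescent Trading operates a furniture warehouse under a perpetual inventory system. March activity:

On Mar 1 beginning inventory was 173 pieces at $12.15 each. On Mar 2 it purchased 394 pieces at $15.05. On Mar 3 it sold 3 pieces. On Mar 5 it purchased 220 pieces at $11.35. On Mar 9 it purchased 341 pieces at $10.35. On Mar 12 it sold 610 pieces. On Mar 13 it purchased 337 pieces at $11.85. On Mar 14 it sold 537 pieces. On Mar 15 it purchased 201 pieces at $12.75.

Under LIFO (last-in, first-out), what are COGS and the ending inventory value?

Mar 3, 3 sold [LIFO — newest first]: 3 @ $15.05 = $45.15
Mar 12, 610 sold [LIFO — newest first]: 341 @ $10.35 + 220 @ $11.35 + 49 @ $15.05 = $6,763.80
Mar 14, 537 sold [LIFO — newest first]: 337 @ $11.85 + 200 @ $15.05 = $7,003.45
Total COGS = $45.15 + $6,763.80 + $7,003.45 = $13,812.40
Ending inventory: 173 @ $12.15 + 142 @ $15.05 + 201 @ $12.75 = $6,801.80

COGS = $13,812.40; ending inventory = $6,801.80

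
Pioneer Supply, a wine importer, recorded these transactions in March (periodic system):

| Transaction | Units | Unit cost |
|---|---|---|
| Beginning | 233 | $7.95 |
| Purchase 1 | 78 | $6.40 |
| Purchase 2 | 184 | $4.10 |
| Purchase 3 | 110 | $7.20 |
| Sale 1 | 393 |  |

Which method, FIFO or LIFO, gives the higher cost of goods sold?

FIFO

FIFO COGS: 233 @ $7.95 + 78 @ $6.40 + 82 @ $4.10 = $2,687.75
LIFO COGS: 110 @ $7.20 + 184 @ $4.10 + 78 @ $6.40 + 21 @ $7.95 = $2,212.55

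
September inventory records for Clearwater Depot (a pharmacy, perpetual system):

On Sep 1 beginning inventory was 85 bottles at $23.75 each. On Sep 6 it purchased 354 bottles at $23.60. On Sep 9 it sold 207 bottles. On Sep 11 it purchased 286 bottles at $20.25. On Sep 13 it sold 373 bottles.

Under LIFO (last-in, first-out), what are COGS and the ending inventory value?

COGS = $12,729.90; ending inventory = $3,434.75

Sep 9, 207 sold [LIFO — newest first]: 207 @ $23.60 = $4,885.20
Sep 13, 373 sold [LIFO — newest first]: 286 @ $20.25 + 87 @ $23.60 = $7,844.70
Total COGS = $4,885.20 + $7,844.70 = $12,729.90
Ending inventory: 85 @ $23.75 + 60 @ $23.60 = $3,434.75
Check: goods available $16,164.65 = COGS $12,729.90 + ending $3,434.75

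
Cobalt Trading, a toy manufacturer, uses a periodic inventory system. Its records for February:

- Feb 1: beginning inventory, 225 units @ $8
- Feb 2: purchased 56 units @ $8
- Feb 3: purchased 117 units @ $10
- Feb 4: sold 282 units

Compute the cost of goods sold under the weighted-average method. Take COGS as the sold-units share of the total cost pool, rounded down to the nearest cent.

COGS = $2,421.79

Feb 4, sell 282: 282/398 × $3,418.00 → $2,421.79
Ending inventory (cost pool remaining) = $996.21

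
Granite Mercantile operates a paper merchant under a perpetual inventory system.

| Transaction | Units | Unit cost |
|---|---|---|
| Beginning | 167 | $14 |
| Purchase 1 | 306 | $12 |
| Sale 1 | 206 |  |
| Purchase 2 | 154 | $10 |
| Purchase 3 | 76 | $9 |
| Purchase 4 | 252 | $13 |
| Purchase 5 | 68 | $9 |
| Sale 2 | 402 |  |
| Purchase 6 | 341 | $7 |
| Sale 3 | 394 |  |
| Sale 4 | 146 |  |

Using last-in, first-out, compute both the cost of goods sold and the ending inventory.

COGS = $11,583; ending inventory = $2,926

Sale 1 (206) [LIFO — newest first]: 206 @ $12 = $2,472
Sale 2 (402) [LIFO — newest first]: 68 @ $9 + 252 @ $13 + 76 @ $9 + 6 @ $10 = $4,632
Sale 3 (394) [LIFO — newest first]: 341 @ $7 + 53 @ $10 = $2,917
Sale 4 (146) [LIFO — newest first]: 95 @ $10 + 51 @ $12 = $1,562
Total COGS = $2,472 + $4,632 + $2,917 + $1,562 = $11,583
Ending inventory: 167 @ $14 + 49 @ $12 = $2,926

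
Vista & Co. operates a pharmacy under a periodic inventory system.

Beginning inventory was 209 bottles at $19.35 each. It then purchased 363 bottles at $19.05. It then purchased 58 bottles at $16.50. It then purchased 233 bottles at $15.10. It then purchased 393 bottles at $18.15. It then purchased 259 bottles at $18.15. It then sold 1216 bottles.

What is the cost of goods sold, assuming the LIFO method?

Sale 1 (1216) [LIFO — newest first]: 259 @ $18.15 + 393 @ $18.15 + 233 @ $15.10 + 58 @ $16.50 + 273 @ $19.05 = $21,509.75
Ending inventory: 209 @ $19.35 + 90 @ $19.05 = $5,758.65

COGS = $21,509.75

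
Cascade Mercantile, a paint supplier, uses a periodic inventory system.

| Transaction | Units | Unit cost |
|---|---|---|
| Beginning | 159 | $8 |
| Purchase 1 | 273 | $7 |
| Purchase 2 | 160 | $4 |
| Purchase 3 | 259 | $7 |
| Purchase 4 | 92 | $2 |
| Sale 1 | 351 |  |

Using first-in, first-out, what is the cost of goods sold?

Sale 1 (351) [FIFO — oldest first]: 159 @ $8 + 192 @ $7 = $2,616
Ending inventory: 81 @ $7 + 160 @ $4 + 259 @ $7 + 92 @ $2 = $3,204
Check: goods available $5,820 = COGS $2,616 + ending $3,204

COGS = $2,616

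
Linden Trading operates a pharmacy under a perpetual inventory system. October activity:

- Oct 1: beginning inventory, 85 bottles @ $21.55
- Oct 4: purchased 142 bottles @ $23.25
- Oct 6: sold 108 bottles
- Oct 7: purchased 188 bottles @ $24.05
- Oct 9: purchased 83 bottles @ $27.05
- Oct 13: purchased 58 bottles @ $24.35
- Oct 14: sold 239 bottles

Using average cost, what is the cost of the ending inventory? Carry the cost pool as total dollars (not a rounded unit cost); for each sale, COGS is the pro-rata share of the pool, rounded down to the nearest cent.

Ending inventory = $5,070.98

After Oct 1: 85 on hand, pool $1,831.75 (≈ $21.5500 each)
After Oct 4: 227 on hand, pool $5,133.25 (≈ $22.6134 each)
Oct 6, sell 108: 108/227 × $5,133.25 → $2,442.25
After Oct 7: 307 on hand, pool $7,212.40 (≈ $23.4932 each)
After Oct 9: 390 on hand, pool $9,457.55 (≈ $24.2501 each)
After Oct 13: 448 on hand, pool $10,869.85 (≈ $24.2631 each)
Oct 14, sell 239: 239/448 × $10,869.85 → $5,798.87
Total COGS = $2,442.25 + $5,798.87 = $8,241.12
Ending inventory (cost pool remaining) = $5,070.98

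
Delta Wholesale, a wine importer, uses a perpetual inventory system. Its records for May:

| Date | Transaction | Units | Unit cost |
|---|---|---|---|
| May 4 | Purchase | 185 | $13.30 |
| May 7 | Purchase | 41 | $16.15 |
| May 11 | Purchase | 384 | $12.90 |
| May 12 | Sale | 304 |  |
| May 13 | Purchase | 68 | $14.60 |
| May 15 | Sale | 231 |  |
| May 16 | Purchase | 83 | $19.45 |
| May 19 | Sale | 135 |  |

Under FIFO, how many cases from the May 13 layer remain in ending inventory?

8

May 12, 304 sold [FIFO — oldest first]: 185 @ $13.30 + 41 @ $16.15 + 78 @ $12.90 = $4,128.85
May 15, 231 sold [FIFO — oldest first]: 231 @ $12.90 = $2,979.90
May 19, 135 sold [FIFO — oldest first]: 75 @ $12.90 + 60 @ $14.60 = $1,843.50
Total COGS = $4,128.85 + $2,979.90 + $1,843.50 = $8,952.25
Ending inventory: 8 @ $14.60 + 83 @ $19.45 = $1,731.15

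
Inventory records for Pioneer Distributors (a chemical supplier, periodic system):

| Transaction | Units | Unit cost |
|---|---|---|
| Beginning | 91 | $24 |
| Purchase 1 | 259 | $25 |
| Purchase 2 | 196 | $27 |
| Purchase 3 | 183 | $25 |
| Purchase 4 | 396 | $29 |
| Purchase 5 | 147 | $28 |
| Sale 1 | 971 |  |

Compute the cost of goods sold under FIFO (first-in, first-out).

COGS = $25,544

Sale 1 (971) [FIFO — oldest first]: 91 @ $24 + 259 @ $25 + 196 @ $27 + 183 @ $25 + 242 @ $29 = $25,544
Ending inventory: 154 @ $29 + 147 @ $28 = $8,582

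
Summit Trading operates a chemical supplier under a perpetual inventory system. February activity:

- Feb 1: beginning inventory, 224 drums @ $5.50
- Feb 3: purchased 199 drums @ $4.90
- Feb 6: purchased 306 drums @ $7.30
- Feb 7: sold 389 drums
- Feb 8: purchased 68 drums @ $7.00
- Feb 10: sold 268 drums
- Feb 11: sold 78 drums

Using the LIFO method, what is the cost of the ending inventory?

Feb 7, 389 sold [LIFO — newest first]: 306 @ $7.30 + 83 @ $4.90 = $2,640.50
Feb 10, 268 sold [LIFO — newest first]: 68 @ $7.00 + 116 @ $4.90 + 84 @ $5.50 = $1,506.40
Feb 11, 78 sold [LIFO — newest first]: 78 @ $5.50 = $429.00
Total COGS = $2,640.50 + $1,506.40 + $429.00 = $4,575.90
Ending inventory: 62 @ $5.50 = $341.00

Ending inventory = $341.00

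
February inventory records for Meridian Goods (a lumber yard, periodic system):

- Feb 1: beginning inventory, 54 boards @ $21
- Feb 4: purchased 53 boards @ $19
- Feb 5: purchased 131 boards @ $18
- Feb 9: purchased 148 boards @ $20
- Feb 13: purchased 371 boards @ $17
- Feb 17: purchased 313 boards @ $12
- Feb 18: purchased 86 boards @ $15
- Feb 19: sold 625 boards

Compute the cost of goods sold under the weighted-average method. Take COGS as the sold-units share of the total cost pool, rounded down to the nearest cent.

Feb 19, sell 625: 625/1156 × $18,812.00 → $10,170.84
Ending inventory (cost pool remaining) = $8,641.16

COGS = $10,170.84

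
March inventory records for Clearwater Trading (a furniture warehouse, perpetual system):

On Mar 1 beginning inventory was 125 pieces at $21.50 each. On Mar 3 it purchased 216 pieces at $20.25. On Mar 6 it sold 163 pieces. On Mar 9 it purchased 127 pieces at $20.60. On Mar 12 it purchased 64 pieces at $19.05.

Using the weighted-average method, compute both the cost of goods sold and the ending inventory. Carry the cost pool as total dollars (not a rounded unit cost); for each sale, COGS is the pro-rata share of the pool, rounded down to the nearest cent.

After Mar 1: 125 on hand, pool $2,687.50 (≈ $21.5000 each)
After Mar 3: 341 on hand, pool $7,061.50 (≈ $20.7082 each)
Mar 6, sell 163: 163/341 × $7,061.50 → $3,375.43
After Mar 9: 305 on hand, pool $6,302.27 (≈ $20.6632 each)
After Mar 12: 369 on hand, pool $7,521.47 (≈ $20.3834 each)
Ending inventory (cost pool remaining) = $7,521.47
Check: goods available $10,896.90 = COGS $3,375.43 + ending $7,521.47

COGS = $3,375.43; ending inventory = $7,521.47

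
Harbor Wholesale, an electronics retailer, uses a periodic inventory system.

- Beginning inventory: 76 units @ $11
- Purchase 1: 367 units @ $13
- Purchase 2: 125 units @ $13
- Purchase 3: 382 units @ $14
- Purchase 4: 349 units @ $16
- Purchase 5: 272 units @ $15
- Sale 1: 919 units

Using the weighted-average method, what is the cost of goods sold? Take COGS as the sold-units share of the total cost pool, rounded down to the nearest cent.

Sale 1, sell 919: 919/1571 × $22,244.00 → $13,012.24
Ending inventory (cost pool remaining) = $9,231.76
Check: goods available $22,244.00 = COGS $13,012.24 + ending $9,231.76

COGS = $13,012.24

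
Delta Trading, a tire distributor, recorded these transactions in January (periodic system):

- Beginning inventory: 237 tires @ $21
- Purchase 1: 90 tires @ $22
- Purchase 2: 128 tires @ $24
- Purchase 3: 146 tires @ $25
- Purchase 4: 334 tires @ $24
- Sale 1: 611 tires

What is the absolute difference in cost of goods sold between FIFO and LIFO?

$885

FIFO COGS: 237 @ $21 + 90 @ $22 + 128 @ $24 + 146 @ $25 + 10 @ $24 = $13,919
LIFO COGS: 334 @ $24 + 146 @ $25 + 128 @ $24 + 3 @ $22 = $14,804
Difference = |$13,919 − $14,804| = $885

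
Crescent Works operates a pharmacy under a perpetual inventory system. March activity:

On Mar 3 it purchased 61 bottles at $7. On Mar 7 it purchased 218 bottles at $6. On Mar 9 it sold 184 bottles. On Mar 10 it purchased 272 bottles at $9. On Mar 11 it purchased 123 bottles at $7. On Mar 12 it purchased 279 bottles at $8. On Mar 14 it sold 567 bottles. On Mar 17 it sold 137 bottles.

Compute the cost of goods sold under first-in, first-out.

Mar 9, 184 sold [FIFO — oldest first]: 61 @ $7 + 123 @ $6 = $1,165
Mar 14, 567 sold [FIFO — oldest first]: 95 @ $6 + 272 @ $9 + 123 @ $7 + 77 @ $8 = $4,495
Mar 17, 137 sold [FIFO — oldest first]: 137 @ $8 = $1,096
Total COGS = $1,165 + $4,495 + $1,096 = $6,756
Ending inventory: 65 @ $8 = $520

COGS = $6,756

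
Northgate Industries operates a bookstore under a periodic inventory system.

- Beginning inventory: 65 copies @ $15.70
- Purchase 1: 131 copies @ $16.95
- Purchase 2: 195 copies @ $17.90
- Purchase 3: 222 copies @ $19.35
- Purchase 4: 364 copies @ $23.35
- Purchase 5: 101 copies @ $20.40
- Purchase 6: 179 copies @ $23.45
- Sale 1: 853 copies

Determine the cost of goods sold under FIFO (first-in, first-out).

Sale 1 (853) [FIFO — oldest first]: 65 @ $15.70 + 131 @ $16.95 + 195 @ $17.90 + 222 @ $19.35 + 240 @ $23.35 = $16,631.15
Ending inventory: 124 @ $23.35 + 101 @ $20.40 + 179 @ $23.45 = $9,153.35
Check: goods available $25,784.50 = COGS $16,631.15 + ending $9,153.35

COGS = $16,631.15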